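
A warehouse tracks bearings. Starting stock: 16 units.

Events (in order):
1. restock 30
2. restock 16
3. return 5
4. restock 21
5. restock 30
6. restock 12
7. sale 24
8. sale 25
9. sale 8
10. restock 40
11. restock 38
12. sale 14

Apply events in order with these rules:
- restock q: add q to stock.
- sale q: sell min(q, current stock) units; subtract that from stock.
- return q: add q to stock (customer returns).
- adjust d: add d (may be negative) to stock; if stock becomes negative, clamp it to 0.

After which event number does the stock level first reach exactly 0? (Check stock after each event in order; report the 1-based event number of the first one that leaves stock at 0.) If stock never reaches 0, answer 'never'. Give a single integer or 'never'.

Processing events:
Start: stock = 16
  Event 1 (restock 30): 16 + 30 = 46
  Event 2 (restock 16): 46 + 16 = 62
  Event 3 (return 5): 62 + 5 = 67
  Event 4 (restock 21): 67 + 21 = 88
  Event 5 (restock 30): 88 + 30 = 118
  Event 6 (restock 12): 118 + 12 = 130
  Event 7 (sale 24): sell min(24,130)=24. stock: 130 - 24 = 106. total_sold = 24
  Event 8 (sale 25): sell min(25,106)=25. stock: 106 - 25 = 81. total_sold = 49
  Event 9 (sale 8): sell min(8,81)=8. stock: 81 - 8 = 73. total_sold = 57
  Event 10 (restock 40): 73 + 40 = 113
  Event 11 (restock 38): 113 + 38 = 151
  Event 12 (sale 14): sell min(14,151)=14. stock: 151 - 14 = 137. total_sold = 71
Final: stock = 137, total_sold = 71

Stock never reaches 0.

Answer: never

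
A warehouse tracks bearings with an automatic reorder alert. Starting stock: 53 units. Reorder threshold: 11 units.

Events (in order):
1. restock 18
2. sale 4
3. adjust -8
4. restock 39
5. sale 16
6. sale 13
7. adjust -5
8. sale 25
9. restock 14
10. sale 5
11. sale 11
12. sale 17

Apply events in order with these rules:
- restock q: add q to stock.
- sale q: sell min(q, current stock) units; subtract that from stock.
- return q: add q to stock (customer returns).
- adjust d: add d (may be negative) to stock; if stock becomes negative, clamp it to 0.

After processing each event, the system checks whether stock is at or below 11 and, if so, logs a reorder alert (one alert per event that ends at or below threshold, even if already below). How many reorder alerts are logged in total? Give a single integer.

Answer: 0

Derivation:
Processing events:
Start: stock = 53
  Event 1 (restock 18): 53 + 18 = 71
  Event 2 (sale 4): sell min(4,71)=4. stock: 71 - 4 = 67. total_sold = 4
  Event 3 (adjust -8): 67 + -8 = 59
  Event 4 (restock 39): 59 + 39 = 98
  Event 5 (sale 16): sell min(16,98)=16. stock: 98 - 16 = 82. total_sold = 20
  Event 6 (sale 13): sell min(13,82)=13. stock: 82 - 13 = 69. total_sold = 33
  Event 7 (adjust -5): 69 + -5 = 64
  Event 8 (sale 25): sell min(25,64)=25. stock: 64 - 25 = 39. total_sold = 58
  Event 9 (restock 14): 39 + 14 = 53
  Event 10 (sale 5): sell min(5,53)=5. stock: 53 - 5 = 48. total_sold = 63
  Event 11 (sale 11): sell min(11,48)=11. stock: 48 - 11 = 37. total_sold = 74
  Event 12 (sale 17): sell min(17,37)=17. stock: 37 - 17 = 20. total_sold = 91
Final: stock = 20, total_sold = 91

Checking against threshold 11:
  After event 1: stock=71 > 11
  After event 2: stock=67 > 11
  After event 3: stock=59 > 11
  After event 4: stock=98 > 11
  After event 5: stock=82 > 11
  After event 6: stock=69 > 11
  After event 7: stock=64 > 11
  After event 8: stock=39 > 11
  After event 9: stock=53 > 11
  After event 10: stock=48 > 11
  After event 11: stock=37 > 11
  After event 12: stock=20 > 11
Alert events: []. Count = 0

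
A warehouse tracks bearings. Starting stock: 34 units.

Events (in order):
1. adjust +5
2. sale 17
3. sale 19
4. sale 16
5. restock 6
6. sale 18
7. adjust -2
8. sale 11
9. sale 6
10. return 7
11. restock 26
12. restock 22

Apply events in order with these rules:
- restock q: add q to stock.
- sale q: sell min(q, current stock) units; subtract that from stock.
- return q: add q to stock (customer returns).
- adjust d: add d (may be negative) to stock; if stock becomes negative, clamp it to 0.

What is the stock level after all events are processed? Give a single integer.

Answer: 55

Derivation:
Processing events:
Start: stock = 34
  Event 1 (adjust +5): 34 + 5 = 39
  Event 2 (sale 17): sell min(17,39)=17. stock: 39 - 17 = 22. total_sold = 17
  Event 3 (sale 19): sell min(19,22)=19. stock: 22 - 19 = 3. total_sold = 36
  Event 4 (sale 16): sell min(16,3)=3. stock: 3 - 3 = 0. total_sold = 39
  Event 5 (restock 6): 0 + 6 = 6
  Event 6 (sale 18): sell min(18,6)=6. stock: 6 - 6 = 0. total_sold = 45
  Event 7 (adjust -2): 0 + -2 = 0 (clamped to 0)
  Event 8 (sale 11): sell min(11,0)=0. stock: 0 - 0 = 0. total_sold = 45
  Event 9 (sale 6): sell min(6,0)=0. stock: 0 - 0 = 0. total_sold = 45
  Event 10 (return 7): 0 + 7 = 7
  Event 11 (restock 26): 7 + 26 = 33
  Event 12 (restock 22): 33 + 22 = 55
Final: stock = 55, total_sold = 45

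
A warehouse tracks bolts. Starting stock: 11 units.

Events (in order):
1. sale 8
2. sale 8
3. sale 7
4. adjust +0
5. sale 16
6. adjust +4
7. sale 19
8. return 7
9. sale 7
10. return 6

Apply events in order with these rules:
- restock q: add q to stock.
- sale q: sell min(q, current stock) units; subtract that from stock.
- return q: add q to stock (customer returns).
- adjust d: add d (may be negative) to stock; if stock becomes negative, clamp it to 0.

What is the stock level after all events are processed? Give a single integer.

Answer: 6

Derivation:
Processing events:
Start: stock = 11
  Event 1 (sale 8): sell min(8,11)=8. stock: 11 - 8 = 3. total_sold = 8
  Event 2 (sale 8): sell min(8,3)=3. stock: 3 - 3 = 0. total_sold = 11
  Event 3 (sale 7): sell min(7,0)=0. stock: 0 - 0 = 0. total_sold = 11
  Event 4 (adjust +0): 0 + 0 = 0
  Event 5 (sale 16): sell min(16,0)=0. stock: 0 - 0 = 0. total_sold = 11
  Event 6 (adjust +4): 0 + 4 = 4
  Event 7 (sale 19): sell min(19,4)=4. stock: 4 - 4 = 0. total_sold = 15
  Event 8 (return 7): 0 + 7 = 7
  Event 9 (sale 7): sell min(7,7)=7. stock: 7 - 7 = 0. total_sold = 22
  Event 10 (return 6): 0 + 6 = 6
Final: stock = 6, total_sold = 22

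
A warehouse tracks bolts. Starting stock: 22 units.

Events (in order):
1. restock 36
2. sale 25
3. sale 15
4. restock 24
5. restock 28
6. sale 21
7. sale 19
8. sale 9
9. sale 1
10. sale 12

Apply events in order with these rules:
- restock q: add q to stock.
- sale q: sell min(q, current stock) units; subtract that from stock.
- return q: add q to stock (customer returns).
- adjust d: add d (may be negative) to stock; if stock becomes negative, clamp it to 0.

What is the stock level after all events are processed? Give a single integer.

Processing events:
Start: stock = 22
  Event 1 (restock 36): 22 + 36 = 58
  Event 2 (sale 25): sell min(25,58)=25. stock: 58 - 25 = 33. total_sold = 25
  Event 3 (sale 15): sell min(15,33)=15. stock: 33 - 15 = 18. total_sold = 40
  Event 4 (restock 24): 18 + 24 = 42
  Event 5 (restock 28): 42 + 28 = 70
  Event 6 (sale 21): sell min(21,70)=21. stock: 70 - 21 = 49. total_sold = 61
  Event 7 (sale 19): sell min(19,49)=19. stock: 49 - 19 = 30. total_sold = 80
  Event 8 (sale 9): sell min(9,30)=9. stock: 30 - 9 = 21. total_sold = 89
  Event 9 (sale 1): sell min(1,21)=1. stock: 21 - 1 = 20. total_sold = 90
  Event 10 (sale 12): sell min(12,20)=12. stock: 20 - 12 = 8. total_sold = 102
Final: stock = 8, total_sold = 102

Answer: 8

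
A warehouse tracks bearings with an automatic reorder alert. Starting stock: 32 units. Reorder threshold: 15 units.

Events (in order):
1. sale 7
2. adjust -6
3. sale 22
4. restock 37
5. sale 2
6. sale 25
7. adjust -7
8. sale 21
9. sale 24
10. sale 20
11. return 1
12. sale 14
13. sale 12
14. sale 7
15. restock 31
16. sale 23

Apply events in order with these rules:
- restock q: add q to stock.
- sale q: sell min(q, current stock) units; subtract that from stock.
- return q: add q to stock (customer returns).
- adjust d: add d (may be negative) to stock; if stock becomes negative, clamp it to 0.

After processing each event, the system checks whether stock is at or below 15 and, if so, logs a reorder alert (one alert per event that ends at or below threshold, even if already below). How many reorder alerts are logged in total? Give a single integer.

Processing events:
Start: stock = 32
  Event 1 (sale 7): sell min(7,32)=7. stock: 32 - 7 = 25. total_sold = 7
  Event 2 (adjust -6): 25 + -6 = 19
  Event 3 (sale 22): sell min(22,19)=19. stock: 19 - 19 = 0. total_sold = 26
  Event 4 (restock 37): 0 + 37 = 37
  Event 5 (sale 2): sell min(2,37)=2. stock: 37 - 2 = 35. total_sold = 28
  Event 6 (sale 25): sell min(25,35)=25. stock: 35 - 25 = 10. total_sold = 53
  Event 7 (adjust -7): 10 + -7 = 3
  Event 8 (sale 21): sell min(21,3)=3. stock: 3 - 3 = 0. total_sold = 56
  Event 9 (sale 24): sell min(24,0)=0. stock: 0 - 0 = 0. total_sold = 56
  Event 10 (sale 20): sell min(20,0)=0. stock: 0 - 0 = 0. total_sold = 56
  Event 11 (return 1): 0 + 1 = 1
  Event 12 (sale 14): sell min(14,1)=1. stock: 1 - 1 = 0. total_sold = 57
  Event 13 (sale 12): sell min(12,0)=0. stock: 0 - 0 = 0. total_sold = 57
  Event 14 (sale 7): sell min(7,0)=0. stock: 0 - 0 = 0. total_sold = 57
  Event 15 (restock 31): 0 + 31 = 31
  Event 16 (sale 23): sell min(23,31)=23. stock: 31 - 23 = 8. total_sold = 80
Final: stock = 8, total_sold = 80

Checking against threshold 15:
  After event 1: stock=25 > 15
  After event 2: stock=19 > 15
  After event 3: stock=0 <= 15 -> ALERT
  After event 4: stock=37 > 15
  After event 5: stock=35 > 15
  After event 6: stock=10 <= 15 -> ALERT
  After event 7: stock=3 <= 15 -> ALERT
  After event 8: stock=0 <= 15 -> ALERT
  After event 9: stock=0 <= 15 -> ALERT
  After event 10: stock=0 <= 15 -> ALERT
  After event 11: stock=1 <= 15 -> ALERT
  After event 12: stock=0 <= 15 -> ALERT
  After event 13: stock=0 <= 15 -> ALERT
  After event 14: stock=0 <= 15 -> ALERT
  After event 15: stock=31 > 15
  After event 16: stock=8 <= 15 -> ALERT
Alert events: [3, 6, 7, 8, 9, 10, 11, 12, 13, 14, 16]. Count = 11

Answer: 11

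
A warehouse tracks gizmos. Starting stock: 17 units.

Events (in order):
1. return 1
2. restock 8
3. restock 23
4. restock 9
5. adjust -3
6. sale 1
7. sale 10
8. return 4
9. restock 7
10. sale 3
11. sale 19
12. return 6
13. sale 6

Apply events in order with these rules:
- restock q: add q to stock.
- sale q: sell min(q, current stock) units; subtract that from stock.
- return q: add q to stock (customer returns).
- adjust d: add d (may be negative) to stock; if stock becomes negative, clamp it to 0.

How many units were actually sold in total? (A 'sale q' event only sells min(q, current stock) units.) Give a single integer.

Processing events:
Start: stock = 17
  Event 1 (return 1): 17 + 1 = 18
  Event 2 (restock 8): 18 + 8 = 26
  Event 3 (restock 23): 26 + 23 = 49
  Event 4 (restock 9): 49 + 9 = 58
  Event 5 (adjust -3): 58 + -3 = 55
  Event 6 (sale 1): sell min(1,55)=1. stock: 55 - 1 = 54. total_sold = 1
  Event 7 (sale 10): sell min(10,54)=10. stock: 54 - 10 = 44. total_sold = 11
  Event 8 (return 4): 44 + 4 = 48
  Event 9 (restock 7): 48 + 7 = 55
  Event 10 (sale 3): sell min(3,55)=3. stock: 55 - 3 = 52. total_sold = 14
  Event 11 (sale 19): sell min(19,52)=19. stock: 52 - 19 = 33. total_sold = 33
  Event 12 (return 6): 33 + 6 = 39
  Event 13 (sale 6): sell min(6,39)=6. stock: 39 - 6 = 33. total_sold = 39
Final: stock = 33, total_sold = 39

Answer: 39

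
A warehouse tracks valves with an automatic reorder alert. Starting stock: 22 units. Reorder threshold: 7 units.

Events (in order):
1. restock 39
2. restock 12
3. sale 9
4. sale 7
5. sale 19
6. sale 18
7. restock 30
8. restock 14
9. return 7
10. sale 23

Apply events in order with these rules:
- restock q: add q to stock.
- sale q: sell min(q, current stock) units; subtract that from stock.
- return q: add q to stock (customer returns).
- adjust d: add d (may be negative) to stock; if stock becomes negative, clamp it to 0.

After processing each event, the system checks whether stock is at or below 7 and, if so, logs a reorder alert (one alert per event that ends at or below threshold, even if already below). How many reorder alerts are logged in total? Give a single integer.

Processing events:
Start: stock = 22
  Event 1 (restock 39): 22 + 39 = 61
  Event 2 (restock 12): 61 + 12 = 73
  Event 3 (sale 9): sell min(9,73)=9. stock: 73 - 9 = 64. total_sold = 9
  Event 4 (sale 7): sell min(7,64)=7. stock: 64 - 7 = 57. total_sold = 16
  Event 5 (sale 19): sell min(19,57)=19. stock: 57 - 19 = 38. total_sold = 35
  Event 6 (sale 18): sell min(18,38)=18. stock: 38 - 18 = 20. total_sold = 53
  Event 7 (restock 30): 20 + 30 = 50
  Event 8 (restock 14): 50 + 14 = 64
  Event 9 (return 7): 64 + 7 = 71
  Event 10 (sale 23): sell min(23,71)=23. stock: 71 - 23 = 48. total_sold = 76
Final: stock = 48, total_sold = 76

Checking against threshold 7:
  After event 1: stock=61 > 7
  After event 2: stock=73 > 7
  After event 3: stock=64 > 7
  After event 4: stock=57 > 7
  After event 5: stock=38 > 7
  After event 6: stock=20 > 7
  After event 7: stock=50 > 7
  After event 8: stock=64 > 7
  After event 9: stock=71 > 7
  After event 10: stock=48 > 7
Alert events: []. Count = 0

Answer: 0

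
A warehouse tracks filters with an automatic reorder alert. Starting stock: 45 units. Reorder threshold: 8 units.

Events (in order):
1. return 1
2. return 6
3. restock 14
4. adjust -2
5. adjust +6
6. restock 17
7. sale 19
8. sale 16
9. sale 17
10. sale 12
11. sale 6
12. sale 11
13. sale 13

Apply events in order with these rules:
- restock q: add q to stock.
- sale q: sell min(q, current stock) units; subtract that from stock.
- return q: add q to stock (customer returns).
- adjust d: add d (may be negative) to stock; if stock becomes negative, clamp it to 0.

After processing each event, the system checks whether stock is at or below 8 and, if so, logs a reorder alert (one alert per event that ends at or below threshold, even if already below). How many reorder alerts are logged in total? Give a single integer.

Answer: 2

Derivation:
Processing events:
Start: stock = 45
  Event 1 (return 1): 45 + 1 = 46
  Event 2 (return 6): 46 + 6 = 52
  Event 3 (restock 14): 52 + 14 = 66
  Event 4 (adjust -2): 66 + -2 = 64
  Event 5 (adjust +6): 64 + 6 = 70
  Event 6 (restock 17): 70 + 17 = 87
  Event 7 (sale 19): sell min(19,87)=19. stock: 87 - 19 = 68. total_sold = 19
  Event 8 (sale 16): sell min(16,68)=16. stock: 68 - 16 = 52. total_sold = 35
  Event 9 (sale 17): sell min(17,52)=17. stock: 52 - 17 = 35. total_sold = 52
  Event 10 (sale 12): sell min(12,35)=12. stock: 35 - 12 = 23. total_sold = 64
  Event 11 (sale 6): sell min(6,23)=6. stock: 23 - 6 = 17. total_sold = 70
  Event 12 (sale 11): sell min(11,17)=11. stock: 17 - 11 = 6. total_sold = 81
  Event 13 (sale 13): sell min(13,6)=6. stock: 6 - 6 = 0. total_sold = 87
Final: stock = 0, total_sold = 87

Checking against threshold 8:
  After event 1: stock=46 > 8
  After event 2: stock=52 > 8
  After event 3: stock=66 > 8
  After event 4: stock=64 > 8
  After event 5: stock=70 > 8
  After event 6: stock=87 > 8
  After event 7: stock=68 > 8
  After event 8: stock=52 > 8
  After event 9: stock=35 > 8
  After event 10: stock=23 > 8
  After event 11: stock=17 > 8
  After event 12: stock=6 <= 8 -> ALERT
  After event 13: stock=0 <= 8 -> ALERT
Alert events: [12, 13]. Count = 2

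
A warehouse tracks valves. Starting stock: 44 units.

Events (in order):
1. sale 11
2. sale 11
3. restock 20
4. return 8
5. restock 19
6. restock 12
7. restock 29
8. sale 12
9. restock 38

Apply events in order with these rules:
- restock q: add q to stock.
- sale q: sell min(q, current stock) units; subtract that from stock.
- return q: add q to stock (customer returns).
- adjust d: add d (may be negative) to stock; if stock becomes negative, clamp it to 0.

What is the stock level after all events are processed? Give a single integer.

Processing events:
Start: stock = 44
  Event 1 (sale 11): sell min(11,44)=11. stock: 44 - 11 = 33. total_sold = 11
  Event 2 (sale 11): sell min(11,33)=11. stock: 33 - 11 = 22. total_sold = 22
  Event 3 (restock 20): 22 + 20 = 42
  Event 4 (return 8): 42 + 8 = 50
  Event 5 (restock 19): 50 + 19 = 69
  Event 6 (restock 12): 69 + 12 = 81
  Event 7 (restock 29): 81 + 29 = 110
  Event 8 (sale 12): sell min(12,110)=12. stock: 110 - 12 = 98. total_sold = 34
  Event 9 (restock 38): 98 + 38 = 136
Final: stock = 136, total_sold = 34

Answer: 136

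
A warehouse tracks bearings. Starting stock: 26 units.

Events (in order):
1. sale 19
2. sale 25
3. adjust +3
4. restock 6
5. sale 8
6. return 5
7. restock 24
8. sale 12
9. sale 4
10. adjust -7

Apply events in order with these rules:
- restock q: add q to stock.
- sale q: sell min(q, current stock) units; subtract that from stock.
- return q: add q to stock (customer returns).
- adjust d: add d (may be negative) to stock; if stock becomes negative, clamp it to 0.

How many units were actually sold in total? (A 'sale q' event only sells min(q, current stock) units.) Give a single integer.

Answer: 50

Derivation:
Processing events:
Start: stock = 26
  Event 1 (sale 19): sell min(19,26)=19. stock: 26 - 19 = 7. total_sold = 19
  Event 2 (sale 25): sell min(25,7)=7. stock: 7 - 7 = 0. total_sold = 26
  Event 3 (adjust +3): 0 + 3 = 3
  Event 4 (restock 6): 3 + 6 = 9
  Event 5 (sale 8): sell min(8,9)=8. stock: 9 - 8 = 1. total_sold = 34
  Event 6 (return 5): 1 + 5 = 6
  Event 7 (restock 24): 6 + 24 = 30
  Event 8 (sale 12): sell min(12,30)=12. stock: 30 - 12 = 18. total_sold = 46
  Event 9 (sale 4): sell min(4,18)=4. stock: 18 - 4 = 14. total_sold = 50
  Event 10 (adjust -7): 14 + -7 = 7
Final: stock = 7, total_sold = 50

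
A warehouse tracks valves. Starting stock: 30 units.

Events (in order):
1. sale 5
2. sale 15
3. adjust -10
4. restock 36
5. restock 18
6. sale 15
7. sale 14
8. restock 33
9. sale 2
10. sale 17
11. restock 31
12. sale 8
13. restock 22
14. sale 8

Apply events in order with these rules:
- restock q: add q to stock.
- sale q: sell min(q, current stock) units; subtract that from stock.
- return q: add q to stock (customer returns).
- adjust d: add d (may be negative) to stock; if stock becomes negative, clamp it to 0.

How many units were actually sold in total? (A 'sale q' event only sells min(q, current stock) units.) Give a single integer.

Processing events:
Start: stock = 30
  Event 1 (sale 5): sell min(5,30)=5. stock: 30 - 5 = 25. total_sold = 5
  Event 2 (sale 15): sell min(15,25)=15. stock: 25 - 15 = 10. total_sold = 20
  Event 3 (adjust -10): 10 + -10 = 0
  Event 4 (restock 36): 0 + 36 = 36
  Event 5 (restock 18): 36 + 18 = 54
  Event 6 (sale 15): sell min(15,54)=15. stock: 54 - 15 = 39. total_sold = 35
  Event 7 (sale 14): sell min(14,39)=14. stock: 39 - 14 = 25. total_sold = 49
  Event 8 (restock 33): 25 + 33 = 58
  Event 9 (sale 2): sell min(2,58)=2. stock: 58 - 2 = 56. total_sold = 51
  Event 10 (sale 17): sell min(17,56)=17. stock: 56 - 17 = 39. total_sold = 68
  Event 11 (restock 31): 39 + 31 = 70
  Event 12 (sale 8): sell min(8,70)=8. stock: 70 - 8 = 62. total_sold = 76
  Event 13 (restock 22): 62 + 22 = 84
  Event 14 (sale 8): sell min(8,84)=8. stock: 84 - 8 = 76. total_sold = 84
Final: stock = 76, total_sold = 84

Answer: 84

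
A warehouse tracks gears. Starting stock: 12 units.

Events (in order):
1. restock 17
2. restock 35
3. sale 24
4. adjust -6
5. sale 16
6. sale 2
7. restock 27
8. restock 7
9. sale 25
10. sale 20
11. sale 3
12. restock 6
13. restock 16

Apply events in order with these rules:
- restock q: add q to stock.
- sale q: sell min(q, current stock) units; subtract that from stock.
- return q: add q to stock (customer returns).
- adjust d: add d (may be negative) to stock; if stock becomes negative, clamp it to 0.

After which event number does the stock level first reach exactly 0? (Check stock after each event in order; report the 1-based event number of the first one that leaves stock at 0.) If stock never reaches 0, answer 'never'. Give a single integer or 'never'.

Answer: never

Derivation:
Processing events:
Start: stock = 12
  Event 1 (restock 17): 12 + 17 = 29
  Event 2 (restock 35): 29 + 35 = 64
  Event 3 (sale 24): sell min(24,64)=24. stock: 64 - 24 = 40. total_sold = 24
  Event 4 (adjust -6): 40 + -6 = 34
  Event 5 (sale 16): sell min(16,34)=16. stock: 34 - 16 = 18. total_sold = 40
  Event 6 (sale 2): sell min(2,18)=2. stock: 18 - 2 = 16. total_sold = 42
  Event 7 (restock 27): 16 + 27 = 43
  Event 8 (restock 7): 43 + 7 = 50
  Event 9 (sale 25): sell min(25,50)=25. stock: 50 - 25 = 25. total_sold = 67
  Event 10 (sale 20): sell min(20,25)=20. stock: 25 - 20 = 5. total_sold = 87
  Event 11 (sale 3): sell min(3,5)=3. stock: 5 - 3 = 2. total_sold = 90
  Event 12 (restock 6): 2 + 6 = 8
  Event 13 (restock 16): 8 + 16 = 24
Final: stock = 24, total_sold = 90

Stock never reaches 0.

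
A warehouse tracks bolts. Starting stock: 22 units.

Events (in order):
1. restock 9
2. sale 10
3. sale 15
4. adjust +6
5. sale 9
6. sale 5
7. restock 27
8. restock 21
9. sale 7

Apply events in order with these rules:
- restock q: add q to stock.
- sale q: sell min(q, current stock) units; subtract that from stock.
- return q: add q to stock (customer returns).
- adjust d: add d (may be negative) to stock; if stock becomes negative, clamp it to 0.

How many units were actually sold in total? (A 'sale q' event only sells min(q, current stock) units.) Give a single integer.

Answer: 44

Derivation:
Processing events:
Start: stock = 22
  Event 1 (restock 9): 22 + 9 = 31
  Event 2 (sale 10): sell min(10,31)=10. stock: 31 - 10 = 21. total_sold = 10
  Event 3 (sale 15): sell min(15,21)=15. stock: 21 - 15 = 6. total_sold = 25
  Event 4 (adjust +6): 6 + 6 = 12
  Event 5 (sale 9): sell min(9,12)=9. stock: 12 - 9 = 3. total_sold = 34
  Event 6 (sale 5): sell min(5,3)=3. stock: 3 - 3 = 0. total_sold = 37
  Event 7 (restock 27): 0 + 27 = 27
  Event 8 (restock 21): 27 + 21 = 48
  Event 9 (sale 7): sell min(7,48)=7. stock: 48 - 7 = 41. total_sold = 44
Final: stock = 41, total_sold = 44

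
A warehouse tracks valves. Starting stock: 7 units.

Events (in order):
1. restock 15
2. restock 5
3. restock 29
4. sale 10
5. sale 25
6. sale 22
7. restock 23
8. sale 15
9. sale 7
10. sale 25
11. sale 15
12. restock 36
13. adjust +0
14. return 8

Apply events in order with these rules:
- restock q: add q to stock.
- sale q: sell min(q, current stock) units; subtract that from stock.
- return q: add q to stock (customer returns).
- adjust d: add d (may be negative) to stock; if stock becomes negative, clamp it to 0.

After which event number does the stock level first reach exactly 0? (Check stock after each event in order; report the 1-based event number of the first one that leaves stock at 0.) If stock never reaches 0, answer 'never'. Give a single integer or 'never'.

Answer: 6

Derivation:
Processing events:
Start: stock = 7
  Event 1 (restock 15): 7 + 15 = 22
  Event 2 (restock 5): 22 + 5 = 27
  Event 3 (restock 29): 27 + 29 = 56
  Event 4 (sale 10): sell min(10,56)=10. stock: 56 - 10 = 46. total_sold = 10
  Event 5 (sale 25): sell min(25,46)=25. stock: 46 - 25 = 21. total_sold = 35
  Event 6 (sale 22): sell min(22,21)=21. stock: 21 - 21 = 0. total_sold = 56
  Event 7 (restock 23): 0 + 23 = 23
  Event 8 (sale 15): sell min(15,23)=15. stock: 23 - 15 = 8. total_sold = 71
  Event 9 (sale 7): sell min(7,8)=7. stock: 8 - 7 = 1. total_sold = 78
  Event 10 (sale 25): sell min(25,1)=1. stock: 1 - 1 = 0. total_sold = 79
  Event 11 (sale 15): sell min(15,0)=0. stock: 0 - 0 = 0. total_sold = 79
  Event 12 (restock 36): 0 + 36 = 36
  Event 13 (adjust +0): 36 + 0 = 36
  Event 14 (return 8): 36 + 8 = 44
Final: stock = 44, total_sold = 79

First zero at event 6.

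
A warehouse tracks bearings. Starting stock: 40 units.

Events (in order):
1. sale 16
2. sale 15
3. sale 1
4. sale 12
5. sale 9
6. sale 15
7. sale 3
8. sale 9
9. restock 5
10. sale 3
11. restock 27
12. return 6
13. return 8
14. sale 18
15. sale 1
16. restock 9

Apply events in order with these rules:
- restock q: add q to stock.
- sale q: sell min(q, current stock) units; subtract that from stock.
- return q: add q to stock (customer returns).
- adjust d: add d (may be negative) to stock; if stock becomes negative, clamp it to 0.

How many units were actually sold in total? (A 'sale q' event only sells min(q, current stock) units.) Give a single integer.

Processing events:
Start: stock = 40
  Event 1 (sale 16): sell min(16,40)=16. stock: 40 - 16 = 24. total_sold = 16
  Event 2 (sale 15): sell min(15,24)=15. stock: 24 - 15 = 9. total_sold = 31
  Event 3 (sale 1): sell min(1,9)=1. stock: 9 - 1 = 8. total_sold = 32
  Event 4 (sale 12): sell min(12,8)=8. stock: 8 - 8 = 0. total_sold = 40
  Event 5 (sale 9): sell min(9,0)=0. stock: 0 - 0 = 0. total_sold = 40
  Event 6 (sale 15): sell min(15,0)=0. stock: 0 - 0 = 0. total_sold = 40
  Event 7 (sale 3): sell min(3,0)=0. stock: 0 - 0 = 0. total_sold = 40
  Event 8 (sale 9): sell min(9,0)=0. stock: 0 - 0 = 0. total_sold = 40
  Event 9 (restock 5): 0 + 5 = 5
  Event 10 (sale 3): sell min(3,5)=3. stock: 5 - 3 = 2. total_sold = 43
  Event 11 (restock 27): 2 + 27 = 29
  Event 12 (return 6): 29 + 6 = 35
  Event 13 (return 8): 35 + 8 = 43
  Event 14 (sale 18): sell min(18,43)=18. stock: 43 - 18 = 25. total_sold = 61
  Event 15 (sale 1): sell min(1,25)=1. stock: 25 - 1 = 24. total_sold = 62
  Event 16 (restock 9): 24 + 9 = 33
Final: stock = 33, total_sold = 62

Answer: 62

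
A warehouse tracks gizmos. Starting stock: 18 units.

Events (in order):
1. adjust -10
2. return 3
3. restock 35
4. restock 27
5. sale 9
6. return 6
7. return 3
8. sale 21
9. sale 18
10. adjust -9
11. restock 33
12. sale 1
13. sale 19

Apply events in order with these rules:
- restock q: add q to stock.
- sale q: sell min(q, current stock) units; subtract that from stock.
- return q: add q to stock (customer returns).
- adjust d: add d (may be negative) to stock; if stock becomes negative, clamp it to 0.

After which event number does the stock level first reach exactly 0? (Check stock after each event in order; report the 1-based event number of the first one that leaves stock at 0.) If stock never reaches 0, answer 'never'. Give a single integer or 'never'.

Answer: never

Derivation:
Processing events:
Start: stock = 18
  Event 1 (adjust -10): 18 + -10 = 8
  Event 2 (return 3): 8 + 3 = 11
  Event 3 (restock 35): 11 + 35 = 46
  Event 4 (restock 27): 46 + 27 = 73
  Event 5 (sale 9): sell min(9,73)=9. stock: 73 - 9 = 64. total_sold = 9
  Event 6 (return 6): 64 + 6 = 70
  Event 7 (return 3): 70 + 3 = 73
  Event 8 (sale 21): sell min(21,73)=21. stock: 73 - 21 = 52. total_sold = 30
  Event 9 (sale 18): sell min(18,52)=18. stock: 52 - 18 = 34. total_sold = 48
  Event 10 (adjust -9): 34 + -9 = 25
  Event 11 (restock 33): 25 + 33 = 58
  Event 12 (sale 1): sell min(1,58)=1. stock: 58 - 1 = 57. total_sold = 49
  Event 13 (sale 19): sell min(19,57)=19. stock: 57 - 19 = 38. total_sold = 68
Final: stock = 38, total_sold = 68

Stock never reaches 0.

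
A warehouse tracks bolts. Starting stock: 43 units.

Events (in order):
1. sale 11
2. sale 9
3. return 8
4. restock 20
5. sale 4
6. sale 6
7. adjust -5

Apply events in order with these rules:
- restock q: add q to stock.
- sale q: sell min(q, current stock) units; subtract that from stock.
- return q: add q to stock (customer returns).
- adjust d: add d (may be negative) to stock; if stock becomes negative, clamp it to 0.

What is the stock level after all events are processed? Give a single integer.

Processing events:
Start: stock = 43
  Event 1 (sale 11): sell min(11,43)=11. stock: 43 - 11 = 32. total_sold = 11
  Event 2 (sale 9): sell min(9,32)=9. stock: 32 - 9 = 23. total_sold = 20
  Event 3 (return 8): 23 + 8 = 31
  Event 4 (restock 20): 31 + 20 = 51
  Event 5 (sale 4): sell min(4,51)=4. stock: 51 - 4 = 47. total_sold = 24
  Event 6 (sale 6): sell min(6,47)=6. stock: 47 - 6 = 41. total_sold = 30
  Event 7 (adjust -5): 41 + -5 = 36
Final: stock = 36, total_sold = 30

Answer: 36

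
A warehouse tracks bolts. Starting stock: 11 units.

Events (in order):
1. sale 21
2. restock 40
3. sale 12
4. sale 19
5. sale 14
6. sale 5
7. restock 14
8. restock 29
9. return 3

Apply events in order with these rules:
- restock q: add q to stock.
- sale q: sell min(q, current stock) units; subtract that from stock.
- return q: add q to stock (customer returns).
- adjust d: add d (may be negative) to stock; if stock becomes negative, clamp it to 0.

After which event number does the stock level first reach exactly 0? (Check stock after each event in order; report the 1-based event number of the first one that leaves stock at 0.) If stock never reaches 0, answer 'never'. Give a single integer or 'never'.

Processing events:
Start: stock = 11
  Event 1 (sale 21): sell min(21,11)=11. stock: 11 - 11 = 0. total_sold = 11
  Event 2 (restock 40): 0 + 40 = 40
  Event 3 (sale 12): sell min(12,40)=12. stock: 40 - 12 = 28. total_sold = 23
  Event 4 (sale 19): sell min(19,28)=19. stock: 28 - 19 = 9. total_sold = 42
  Event 5 (sale 14): sell min(14,9)=9. stock: 9 - 9 = 0. total_sold = 51
  Event 6 (sale 5): sell min(5,0)=0. stock: 0 - 0 = 0. total_sold = 51
  Event 7 (restock 14): 0 + 14 = 14
  Event 8 (restock 29): 14 + 29 = 43
  Event 9 (return 3): 43 + 3 = 46
Final: stock = 46, total_sold = 51

First zero at event 1.

Answer: 1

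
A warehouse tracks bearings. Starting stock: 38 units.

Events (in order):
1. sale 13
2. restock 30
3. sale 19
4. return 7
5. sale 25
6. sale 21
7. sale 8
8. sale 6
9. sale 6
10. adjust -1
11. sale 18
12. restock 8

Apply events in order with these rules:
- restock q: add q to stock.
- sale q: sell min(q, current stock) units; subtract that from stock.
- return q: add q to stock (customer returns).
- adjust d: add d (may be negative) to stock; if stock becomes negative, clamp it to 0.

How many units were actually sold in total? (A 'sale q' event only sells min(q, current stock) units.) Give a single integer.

Processing events:
Start: stock = 38
  Event 1 (sale 13): sell min(13,38)=13. stock: 38 - 13 = 25. total_sold = 13
  Event 2 (restock 30): 25 + 30 = 55
  Event 3 (sale 19): sell min(19,55)=19. stock: 55 - 19 = 36. total_sold = 32
  Event 4 (return 7): 36 + 7 = 43
  Event 5 (sale 25): sell min(25,43)=25. stock: 43 - 25 = 18. total_sold = 57
  Event 6 (sale 21): sell min(21,18)=18. stock: 18 - 18 = 0. total_sold = 75
  Event 7 (sale 8): sell min(8,0)=0. stock: 0 - 0 = 0. total_sold = 75
  Event 8 (sale 6): sell min(6,0)=0. stock: 0 - 0 = 0. total_sold = 75
  Event 9 (sale 6): sell min(6,0)=0. stock: 0 - 0 = 0. total_sold = 75
  Event 10 (adjust -1): 0 + -1 = 0 (clamped to 0)
  Event 11 (sale 18): sell min(18,0)=0. stock: 0 - 0 = 0. total_sold = 75
  Event 12 (restock 8): 0 + 8 = 8
Final: stock = 8, total_sold = 75

Answer: 75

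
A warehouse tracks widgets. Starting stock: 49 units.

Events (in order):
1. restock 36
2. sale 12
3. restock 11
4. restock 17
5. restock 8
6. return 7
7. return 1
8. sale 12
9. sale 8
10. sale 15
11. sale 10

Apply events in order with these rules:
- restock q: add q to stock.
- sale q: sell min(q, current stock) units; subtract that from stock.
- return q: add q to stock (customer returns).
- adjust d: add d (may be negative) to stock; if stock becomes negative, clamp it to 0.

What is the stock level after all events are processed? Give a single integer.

Processing events:
Start: stock = 49
  Event 1 (restock 36): 49 + 36 = 85
  Event 2 (sale 12): sell min(12,85)=12. stock: 85 - 12 = 73. total_sold = 12
  Event 3 (restock 11): 73 + 11 = 84
  Event 4 (restock 17): 84 + 17 = 101
  Event 5 (restock 8): 101 + 8 = 109
  Event 6 (return 7): 109 + 7 = 116
  Event 7 (return 1): 116 + 1 = 117
  Event 8 (sale 12): sell min(12,117)=12. stock: 117 - 12 = 105. total_sold = 24
  Event 9 (sale 8): sell min(8,105)=8. stock: 105 - 8 = 97. total_sold = 32
  Event 10 (sale 15): sell min(15,97)=15. stock: 97 - 15 = 82. total_sold = 47
  Event 11 (sale 10): sell min(10,82)=10. stock: 82 - 10 = 72. total_sold = 57
Final: stock = 72, total_sold = 57

Answer: 72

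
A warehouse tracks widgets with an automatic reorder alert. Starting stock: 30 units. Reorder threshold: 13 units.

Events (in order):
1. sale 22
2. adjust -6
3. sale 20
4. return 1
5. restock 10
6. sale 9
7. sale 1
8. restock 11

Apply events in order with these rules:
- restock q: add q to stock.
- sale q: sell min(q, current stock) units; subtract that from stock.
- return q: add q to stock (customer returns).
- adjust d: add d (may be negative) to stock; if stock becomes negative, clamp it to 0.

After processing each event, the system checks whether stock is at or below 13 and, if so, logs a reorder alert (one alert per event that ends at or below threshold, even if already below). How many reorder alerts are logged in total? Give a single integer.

Answer: 8

Derivation:
Processing events:
Start: stock = 30
  Event 1 (sale 22): sell min(22,30)=22. stock: 30 - 22 = 8. total_sold = 22
  Event 2 (adjust -6): 8 + -6 = 2
  Event 3 (sale 20): sell min(20,2)=2. stock: 2 - 2 = 0. total_sold = 24
  Event 4 (return 1): 0 + 1 = 1
  Event 5 (restock 10): 1 + 10 = 11
  Event 6 (sale 9): sell min(9,11)=9. stock: 11 - 9 = 2. total_sold = 33
  Event 7 (sale 1): sell min(1,2)=1. stock: 2 - 1 = 1. total_sold = 34
  Event 8 (restock 11): 1 + 11 = 12
Final: stock = 12, total_sold = 34

Checking against threshold 13:
  After event 1: stock=8 <= 13 -> ALERT
  After event 2: stock=2 <= 13 -> ALERT
  After event 3: stock=0 <= 13 -> ALERT
  After event 4: stock=1 <= 13 -> ALERT
  After event 5: stock=11 <= 13 -> ALERT
  After event 6: stock=2 <= 13 -> ALERT
  After event 7: stock=1 <= 13 -> ALERT
  After event 8: stock=12 <= 13 -> ALERT
Alert events: [1, 2, 3, 4, 5, 6, 7, 8]. Count = 8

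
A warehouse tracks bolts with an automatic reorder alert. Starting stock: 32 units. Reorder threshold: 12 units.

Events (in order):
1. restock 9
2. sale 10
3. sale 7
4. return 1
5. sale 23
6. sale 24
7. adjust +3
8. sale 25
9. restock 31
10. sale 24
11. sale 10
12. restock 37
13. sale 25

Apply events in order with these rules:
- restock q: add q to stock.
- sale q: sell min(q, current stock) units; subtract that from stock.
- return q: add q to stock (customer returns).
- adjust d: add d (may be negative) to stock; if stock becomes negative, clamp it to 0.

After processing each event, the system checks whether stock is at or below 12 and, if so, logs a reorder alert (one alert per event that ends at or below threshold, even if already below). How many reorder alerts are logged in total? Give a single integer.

Processing events:
Start: stock = 32
  Event 1 (restock 9): 32 + 9 = 41
  Event 2 (sale 10): sell min(10,41)=10. stock: 41 - 10 = 31. total_sold = 10
  Event 3 (sale 7): sell min(7,31)=7. stock: 31 - 7 = 24. total_sold = 17
  Event 4 (return 1): 24 + 1 = 25
  Event 5 (sale 23): sell min(23,25)=23. stock: 25 - 23 = 2. total_sold = 40
  Event 6 (sale 24): sell min(24,2)=2. stock: 2 - 2 = 0. total_sold = 42
  Event 7 (adjust +3): 0 + 3 = 3
  Event 8 (sale 25): sell min(25,3)=3. stock: 3 - 3 = 0. total_sold = 45
  Event 9 (restock 31): 0 + 31 = 31
  Event 10 (sale 24): sell min(24,31)=24. stock: 31 - 24 = 7. total_sold = 69
  Event 11 (sale 10): sell min(10,7)=7. stock: 7 - 7 = 0. total_sold = 76
  Event 12 (restock 37): 0 + 37 = 37
  Event 13 (sale 25): sell min(25,37)=25. stock: 37 - 25 = 12. total_sold = 101
Final: stock = 12, total_sold = 101

Checking against threshold 12:
  After event 1: stock=41 > 12
  After event 2: stock=31 > 12
  After event 3: stock=24 > 12
  After event 4: stock=25 > 12
  After event 5: stock=2 <= 12 -> ALERT
  After event 6: stock=0 <= 12 -> ALERT
  After event 7: stock=3 <= 12 -> ALERT
  After event 8: stock=0 <= 12 -> ALERT
  After event 9: stock=31 > 12
  After event 10: stock=7 <= 12 -> ALERT
  After event 11: stock=0 <= 12 -> ALERT
  After event 12: stock=37 > 12
  After event 13: stock=12 <= 12 -> ALERT
Alert events: [5, 6, 7, 8, 10, 11, 13]. Count = 7

Answer: 7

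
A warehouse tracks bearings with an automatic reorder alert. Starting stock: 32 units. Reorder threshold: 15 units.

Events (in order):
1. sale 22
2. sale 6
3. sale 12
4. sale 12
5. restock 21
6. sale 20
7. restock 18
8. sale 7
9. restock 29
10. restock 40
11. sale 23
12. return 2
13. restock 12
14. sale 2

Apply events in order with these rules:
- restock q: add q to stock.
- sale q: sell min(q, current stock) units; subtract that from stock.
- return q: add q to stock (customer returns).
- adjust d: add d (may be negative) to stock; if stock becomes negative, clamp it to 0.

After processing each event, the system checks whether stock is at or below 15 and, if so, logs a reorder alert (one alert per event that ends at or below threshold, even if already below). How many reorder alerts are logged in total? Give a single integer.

Processing events:
Start: stock = 32
  Event 1 (sale 22): sell min(22,32)=22. stock: 32 - 22 = 10. total_sold = 22
  Event 2 (sale 6): sell min(6,10)=6. stock: 10 - 6 = 4. total_sold = 28
  Event 3 (sale 12): sell min(12,4)=4. stock: 4 - 4 = 0. total_sold = 32
  Event 4 (sale 12): sell min(12,0)=0. stock: 0 - 0 = 0. total_sold = 32
  Event 5 (restock 21): 0 + 21 = 21
  Event 6 (sale 20): sell min(20,21)=20. stock: 21 - 20 = 1. total_sold = 52
  Event 7 (restock 18): 1 + 18 = 19
  Event 8 (sale 7): sell min(7,19)=7. stock: 19 - 7 = 12. total_sold = 59
  Event 9 (restock 29): 12 + 29 = 41
  Event 10 (restock 40): 41 + 40 = 81
  Event 11 (sale 23): sell min(23,81)=23. stock: 81 - 23 = 58. total_sold = 82
  Event 12 (return 2): 58 + 2 = 60
  Event 13 (restock 12): 60 + 12 = 72
  Event 14 (sale 2): sell min(2,72)=2. stock: 72 - 2 = 70. total_sold = 84
Final: stock = 70, total_sold = 84

Checking against threshold 15:
  After event 1: stock=10 <= 15 -> ALERT
  After event 2: stock=4 <= 15 -> ALERT
  After event 3: stock=0 <= 15 -> ALERT
  After event 4: stock=0 <= 15 -> ALERT
  After event 5: stock=21 > 15
  After event 6: stock=1 <= 15 -> ALERT
  After event 7: stock=19 > 15
  After event 8: stock=12 <= 15 -> ALERT
  After event 9: stock=41 > 15
  After event 10: stock=81 > 15
  After event 11: stock=58 > 15
  After event 12: stock=60 > 15
  After event 13: stock=72 > 15
  After event 14: stock=70 > 15
Alert events: [1, 2, 3, 4, 6, 8]. Count = 6

Answer: 6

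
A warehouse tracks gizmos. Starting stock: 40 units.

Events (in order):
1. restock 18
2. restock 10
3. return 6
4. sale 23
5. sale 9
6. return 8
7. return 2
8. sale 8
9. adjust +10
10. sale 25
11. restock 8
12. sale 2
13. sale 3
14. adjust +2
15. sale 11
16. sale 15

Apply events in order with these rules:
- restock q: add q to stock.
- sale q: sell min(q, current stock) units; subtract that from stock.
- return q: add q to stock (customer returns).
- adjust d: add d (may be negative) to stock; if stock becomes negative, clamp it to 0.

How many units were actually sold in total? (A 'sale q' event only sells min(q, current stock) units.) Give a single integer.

Processing events:
Start: stock = 40
  Event 1 (restock 18): 40 + 18 = 58
  Event 2 (restock 10): 58 + 10 = 68
  Event 3 (return 6): 68 + 6 = 74
  Event 4 (sale 23): sell min(23,74)=23. stock: 74 - 23 = 51. total_sold = 23
  Event 5 (sale 9): sell min(9,51)=9. stock: 51 - 9 = 42. total_sold = 32
  Event 6 (return 8): 42 + 8 = 50
  Event 7 (return 2): 50 + 2 = 52
  Event 8 (sale 8): sell min(8,52)=8. stock: 52 - 8 = 44. total_sold = 40
  Event 9 (adjust +10): 44 + 10 = 54
  Event 10 (sale 25): sell min(25,54)=25. stock: 54 - 25 = 29. total_sold = 65
  Event 11 (restock 8): 29 + 8 = 37
  Event 12 (sale 2): sell min(2,37)=2. stock: 37 - 2 = 35. total_sold = 67
  Event 13 (sale 3): sell min(3,35)=3. stock: 35 - 3 = 32. total_sold = 70
  Event 14 (adjust +2): 32 + 2 = 34
  Event 15 (sale 11): sell min(11,34)=11. stock: 34 - 11 = 23. total_sold = 81
  Event 16 (sale 15): sell min(15,23)=15. stock: 23 - 15 = 8. total_sold = 96
Final: stock = 8, total_sold = 96

Answer: 96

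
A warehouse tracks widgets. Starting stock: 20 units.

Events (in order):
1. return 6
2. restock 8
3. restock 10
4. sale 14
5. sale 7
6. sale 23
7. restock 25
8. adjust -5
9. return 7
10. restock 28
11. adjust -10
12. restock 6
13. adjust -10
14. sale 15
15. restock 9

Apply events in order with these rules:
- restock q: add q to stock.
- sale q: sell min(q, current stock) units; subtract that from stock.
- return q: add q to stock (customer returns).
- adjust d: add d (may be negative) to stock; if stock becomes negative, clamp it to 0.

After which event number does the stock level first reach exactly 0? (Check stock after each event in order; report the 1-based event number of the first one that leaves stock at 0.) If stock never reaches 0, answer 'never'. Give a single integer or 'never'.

Processing events:
Start: stock = 20
  Event 1 (return 6): 20 + 6 = 26
  Event 2 (restock 8): 26 + 8 = 34
  Event 3 (restock 10): 34 + 10 = 44
  Event 4 (sale 14): sell min(14,44)=14. stock: 44 - 14 = 30. total_sold = 14
  Event 5 (sale 7): sell min(7,30)=7. stock: 30 - 7 = 23. total_sold = 21
  Event 6 (sale 23): sell min(23,23)=23. stock: 23 - 23 = 0. total_sold = 44
  Event 7 (restock 25): 0 + 25 = 25
  Event 8 (adjust -5): 25 + -5 = 20
  Event 9 (return 7): 20 + 7 = 27
  Event 10 (restock 28): 27 + 28 = 55
  Event 11 (adjust -10): 55 + -10 = 45
  Event 12 (restock 6): 45 + 6 = 51
  Event 13 (adjust -10): 51 + -10 = 41
  Event 14 (sale 15): sell min(15,41)=15. stock: 41 - 15 = 26. total_sold = 59
  Event 15 (restock 9): 26 + 9 = 35
Final: stock = 35, total_sold = 59

First zero at event 6.

Answer: 6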